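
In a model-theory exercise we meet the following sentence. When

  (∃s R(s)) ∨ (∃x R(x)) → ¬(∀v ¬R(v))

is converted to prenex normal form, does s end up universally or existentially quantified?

universal

First replace A → B with ¬A ∨ B.
  ¬((∃s R(s)) ∨ (∃x R(x))) ∨ ¬(∀v ¬R(v))
Push ¬ through the quantifiers and connectives to reach negation normal form:
  (∀s ¬R(s)) ∧ (∀x ¬R(x)) ∨ (∃v R(v))
Pull the quantifiers to the front (each side's bound variable is not free in the other side):
  ∀s ∀x ∃v (¬R(s) ∧ ¬R(x) ∨ R(v))
The quantifier ∃s sits under an odd number of negations (counting the antecedent side of each →), so it flips to ∀s.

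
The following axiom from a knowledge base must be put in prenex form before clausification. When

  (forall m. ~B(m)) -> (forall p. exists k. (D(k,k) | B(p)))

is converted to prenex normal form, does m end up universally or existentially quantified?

First replace A → B with ¬A ∨ B.
  ~(forall m. ~B(m)) | (forall p. exists k. (D(k,k) | B(p)))
Drive negations inward (¬∀x A ≡ ∃x ¬A, ¬∃x A ≡ ∀x ¬A, De Morgan for ∧/∨):
  (exists m. B(m)) | (forall p. exists k. (D(k,k) | B(p)))
Pull the quantifiers to the front (each side's bound variable is not free in the other side):
  exists m. forall p. exists k. (B(m) | D(k,k) | B(p))
The quantifier forall m sits under an odd number of negations (counting the antecedent side of each →), so it flips to exists m.

existential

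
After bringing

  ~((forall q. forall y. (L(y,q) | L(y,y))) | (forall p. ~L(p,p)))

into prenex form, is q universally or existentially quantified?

existential

Drive negations inward (¬∀x A ≡ ∃x ¬A, ¬∃x A ≡ ∀x ¬A, De Morgan for ∧/∨):
  (exists q. exists y. (~L(y,q) & ~L(y,y))) & (exists p. L(p,p))
Pull the quantifiers to the front (each side's bound variable is not free in the other side):
  exists q. exists y. exists p. (~L(y,q) & ~L(y,y) & L(p,p))
The quantifier forall q sits under an odd number of negations, so it flips to exists q.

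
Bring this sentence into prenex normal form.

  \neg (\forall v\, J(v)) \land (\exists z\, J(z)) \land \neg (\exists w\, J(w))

\exists v\, \exists z\, \forall w\, (\neg J(v) \land J(z) \land \neg J(w))

Push ¬ through the quantifiers and connectives to reach negation normal form:
  (\exists v\, \neg J(v)) \land (\exists z\, J(z)) \land (\forall w\, \neg J(w))
Finally move all quantifiers to the prefix:
  \exists v\, \exists z\, \forall w\, (\neg J(v) \land J(z) \land \neg J(w))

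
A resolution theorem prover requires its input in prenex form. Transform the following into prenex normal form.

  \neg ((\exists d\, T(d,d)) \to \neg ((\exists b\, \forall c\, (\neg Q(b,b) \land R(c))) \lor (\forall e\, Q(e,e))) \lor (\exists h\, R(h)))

\exists d\, \exists b\, \forall c\, \forall e\, \forall h\, (T(d,d) \land (\neg Q(b,b) \land R(c) \lor Q(e,e)) \land \neg R(h))

Rewrite implications/biconditionals: A → B as ¬A ∨ B.
  \neg (\neg (\exists d\, T(d,d)) \lor \neg ((\exists b\, \forall c\, (\neg Q(b,b) \land R(c))) \lor (\forall e\, Q(e,e))) \lor (\exists h\, R(h)))
Move each ¬ inward, flipping quantifiers it crosses:
  (\exists d\, T(d,d)) \land ((\exists b\, \forall c\, (\neg Q(b,b) \land R(c))) \lor (\forall e\, Q(e,e))) \land (\forall h\, \neg R(h))
All bound variables are already distinct, so no renaming is needed.
Pull the quantifiers to the front (each side's bound variable is not free in the other side):
  \exists d\, \exists b\, \forall c\, \forall e\, \forall h\, (T(d,d) \land (\neg Q(b,b) \land R(c) \lor Q(e,e)) \land \neg R(h))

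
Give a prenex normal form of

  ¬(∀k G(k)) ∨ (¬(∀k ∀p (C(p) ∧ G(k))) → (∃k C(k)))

∃k ∀z ∀p ∃x1 (¬G(k) ∨ C(p) ∧ G(z) ∨ C(x1))

Eliminate → and ↔ using ¬ and ∨.
  ¬(∀k G(k)) ∨ ¬¬(∀k ∀p (C(p) ∧ G(k))) ∨ (∃k C(k))
Move each ¬ inward, flipping quantifiers it crosses:
  (∃k ¬G(k)) ∨ (∀k ∀p (C(p) ∧ G(k))) ∨ (∃k C(k))
Standardize variables apart so no two quantifiers bind the same name: k↦z, k↦x1.
  (∃k ¬G(k)) ∨ (∀z ∀p (C(p) ∧ G(z))) ∨ (∃x1 C(x1))
Pull the quantifiers to the front (each side's bound variable is not free in the other side):
  ∃k ∀z ∀p ∃x1 (¬G(k) ∨ C(p) ∧ G(z) ∨ C(x1))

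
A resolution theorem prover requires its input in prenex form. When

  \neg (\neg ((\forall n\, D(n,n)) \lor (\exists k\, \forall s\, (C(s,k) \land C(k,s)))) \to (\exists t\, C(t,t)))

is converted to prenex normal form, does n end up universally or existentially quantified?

First replace A → B with ¬A ∨ B.
  \neg (\neg \neg ((\forall n\, D(n,n)) \lor (\exists k\, \forall s\, (C(s,k) \land C(k,s)))) \lor (\exists t\, C(t,t)))
Drive negations inward (¬∀x A ≡ ∃x ¬A, ¬∃x A ≡ ∀x ¬A, De Morgan for ∧/∨):
  (\exists n\, \neg D(n,n)) \land (\forall k\, \exists s\, (\neg C(s,k) \lor \neg C(k,s))) \land (\forall t\, \neg C(t,t))
All bound variables are already distinct, so no renaming is needed.
Finally move all quantifiers to the prefix:
  \exists n\, \forall k\, \exists s\, \forall t\, (\neg D(n,n) \land (\neg C(s,k) \lor \neg C(k,s)) \land \neg C(t,t))
The quantifier \forall n sits under an odd number of negations (counting the antecedent side of each →), so it flips to \exists n.

existential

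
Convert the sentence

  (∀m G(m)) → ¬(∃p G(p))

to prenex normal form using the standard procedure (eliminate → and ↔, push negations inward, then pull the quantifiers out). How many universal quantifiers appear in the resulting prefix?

1

First replace A → B with ¬A ∨ B.
  ¬(∀m G(m)) ∨ ¬(∃p G(p))
Drive negations inward (¬∀x A ≡ ∃x ¬A, ¬∃x A ≡ ∀x ¬A, De Morgan for ∧/∨):
  (∃m ¬G(m)) ∨ (∀p ¬G(p))
All bound variables are already distinct, so no renaming is needed.
Finally move all quantifiers to the prefix:
  ∃m ∀p (¬G(m) ∨ ¬G(p))
The prefix is ∃m ∀p: 1 universal, 1 existential.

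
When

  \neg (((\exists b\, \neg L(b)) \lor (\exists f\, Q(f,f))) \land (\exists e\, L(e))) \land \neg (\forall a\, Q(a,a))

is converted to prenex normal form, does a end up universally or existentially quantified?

existential

Push ¬ through the quantifiers and connectives to reach negation normal form:
  ((\forall b\, L(b)) \land (\forall f\, \neg Q(f,f)) \lor (\forall e\, \neg L(e))) \land (\exists a\, \neg Q(a,a))
All bound variables are already distinct, so no renaming is needed.
Extract every quantifier outward, since the variables are now distinct and don't occur free across branches:
  \forall b\, \forall f\, \forall e\, \exists a\, ((L(b) \land \neg Q(f,f) \lor \neg L(e)) \land \neg Q(a,a))
The quantifier \forall a sits under an odd number of negations, so it flips to \exists a.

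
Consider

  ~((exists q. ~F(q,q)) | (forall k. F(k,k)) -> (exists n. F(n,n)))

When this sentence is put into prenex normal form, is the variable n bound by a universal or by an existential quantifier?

universal

First replace A → B with ¬A ∨ B.
  ~(~((exists q. ~F(q,q)) | (forall k. F(k,k))) | (exists n. F(n,n)))
Move each ¬ inward, flipping quantifiers it crosses:
  ((exists q. ~F(q,q)) | (forall k. F(k,k))) & (forall n. ~F(n,n))
Extract every quantifier outward, since the variables are now distinct and don't occur free across branches:
  exists q. forall k. forall n. ((~F(q,q) | F(k,k)) & ~F(n,n))
The quantifier exists n sits under an odd number of negations (counting the antecedent side of each →), so it flips to forall n.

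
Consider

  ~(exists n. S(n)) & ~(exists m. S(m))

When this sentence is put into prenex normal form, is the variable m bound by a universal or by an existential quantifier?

Push ¬ through the quantifiers and connectives to reach negation normal form:
  (forall n. ~S(n)) & (forall m. ~S(m))
Finally move all quantifiers to the prefix:
  forall n. forall m. (~S(n) & ~S(m))
The quantifier exists m sits under an odd number of negations, so it flips to forall m.

universal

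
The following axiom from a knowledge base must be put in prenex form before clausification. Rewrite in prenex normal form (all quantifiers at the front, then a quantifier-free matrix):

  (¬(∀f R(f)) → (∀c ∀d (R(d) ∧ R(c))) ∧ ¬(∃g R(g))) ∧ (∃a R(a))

∀f ∀c ∀d ∀g ∃a ((R(f) ∨ R(d) ∧ R(c) ∧ ¬R(g)) ∧ R(a))

Rewrite implications/biconditionals: A → B as ¬A ∨ B.
  (¬¬(∀f R(f)) ∨ (∀c ∀d (R(d) ∧ R(c))) ∧ ¬(∃g R(g))) ∧ (∃a R(a))
Move each ¬ inward, flipping quantifiers it crosses:
  ((∀f R(f)) ∨ (∀c ∀d (R(d) ∧ R(c))) ∧ (∀g ¬R(g))) ∧ (∃a R(a))
All bound variables are already distinct, so no renaming is needed.
Finally move all quantifiers to the prefix:
  ∀f ∀c ∀d ∀g ∃a ((R(f) ∨ R(d) ∧ R(c) ∧ ¬R(g)) ∧ R(a))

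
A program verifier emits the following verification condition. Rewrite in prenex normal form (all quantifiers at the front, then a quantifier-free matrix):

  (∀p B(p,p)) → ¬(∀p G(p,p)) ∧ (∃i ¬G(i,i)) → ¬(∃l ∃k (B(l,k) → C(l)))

First replace A → B with ¬A ∨ B.
  ¬(∀p B(p,p)) ∨ ¬(¬(∀p G(p,p)) ∧ (∃i ¬G(i,i))) ∨ ¬(∃l ∃k (¬B(l,k) ∨ C(l)))
Push ¬ through the quantifiers and connectives to reach negation normal form:
  (∃p ¬B(p,p)) ∨ (∀p G(p,p)) ∨ (∀i G(i,i)) ∨ (∀l ∀k (B(l,k) ∧ ¬C(l)))
Rename bound variables to avoid capture: p↦v1.
  (∃p ¬B(p,p)) ∨ (∀v1 G(v1,v1)) ∨ (∀i G(i,i)) ∨ (∀l ∀k (B(l,k) ∧ ¬C(l)))
Pull the quantifiers to the front (each side's bound variable is not free in the other side):
  ∃p ∀v1 ∀i ∀l ∀k (¬B(p,p) ∨ G(v1,v1) ∨ G(i,i) ∨ B(l,k) ∧ ¬C(l))

∃p ∀v1 ∀i ∀l ∀k (¬B(p,p) ∨ G(v1,v1) ∨ G(i,i) ∨ B(l,k) ∧ ¬C(l))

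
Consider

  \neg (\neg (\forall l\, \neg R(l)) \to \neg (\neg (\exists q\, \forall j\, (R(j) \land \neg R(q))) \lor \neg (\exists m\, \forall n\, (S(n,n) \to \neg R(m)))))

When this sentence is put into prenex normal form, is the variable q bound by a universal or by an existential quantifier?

Rewrite implications/biconditionals: A → B as ¬A ∨ B.
  \neg (\neg \neg (\forall l\, \neg R(l)) \lor \neg (\neg (\exists q\, \forall j\, (R(j) \land \neg R(q))) \lor \neg (\exists m\, \forall n\, (\neg S(n,n) \lor \neg R(m)))))
Push ¬ through the quantifiers and connectives to reach negation normal form:
  (\exists l\, R(l)) \land ((\forall q\, \exists j\, (\neg R(j) \lor R(q))) \lor (\forall m\, \exists n\, (S(n,n) \land R(m))))
All bound variables are already distinct, so no renaming is needed.
Finally move all quantifiers to the prefix:
  \exists l\, \forall q\, \exists j\, \forall m\, \exists n\, (R(l) \land (\neg R(j) \lor R(q) \lor S(n,n) \land R(m)))
The quantifier \exists q sits under an odd number of negations (counting the antecedent side of each →), so it flips to \forall q.

universal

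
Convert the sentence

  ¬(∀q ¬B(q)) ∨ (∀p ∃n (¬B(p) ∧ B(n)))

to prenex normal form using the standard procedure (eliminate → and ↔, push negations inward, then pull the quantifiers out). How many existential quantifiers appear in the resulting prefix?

2

Drive negations inward (¬∀x A ≡ ∃x ¬A, ¬∃x A ≡ ∀x ¬A, De Morgan for ∧/∨):
  (∃q B(q)) ∨ (∀p ∃n (¬B(p) ∧ B(n)))
All bound variables are already distinct, so no renaming is needed.
Extract every quantifier outward, since the variables are now distinct and don't occur free across branches:
  ∃q ∀p ∃n (B(q) ∨ ¬B(p) ∧ B(n))
The prefix is ∃q ∀p ∃n: 1 universal, 2 existential.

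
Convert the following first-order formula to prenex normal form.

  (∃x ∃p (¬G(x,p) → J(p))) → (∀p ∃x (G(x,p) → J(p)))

Eliminate → and ↔ using ¬ and ∨.
  ¬(∃x ∃p (¬¬G(x,p) ∨ J(p))) ∨ (∀p ∃x (¬G(x,p) ∨ J(p)))
Push ¬ through the quantifiers and connectives to reach negation normal form:
  (∀x ∀p (¬G(x,p) ∧ ¬J(p))) ∨ (∀p ∃x (¬G(x,p) ∨ J(p)))
Rename bound variables to avoid capture: p↦z1, x↦s.
  (∀x ∀p (¬G(x,p) ∧ ¬J(p))) ∨ (∀z1 ∃s (¬G(s,z1) ∨ J(z1)))
Extract every quantifier outward, since the variables are now distinct and don't occur free across branches:
  ∀x ∀p ∀z1 ∃s (¬G(x,p) ∧ ¬J(p) ∨ ¬G(s,z1) ∨ J(z1))

∀x ∀p ∀z1 ∃s (¬G(x,p) ∧ ¬J(p) ∨ ¬G(s,z1) ∨ J(z1))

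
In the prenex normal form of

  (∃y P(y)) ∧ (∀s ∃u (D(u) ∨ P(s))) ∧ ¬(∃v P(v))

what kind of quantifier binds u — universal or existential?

existential

Move each ¬ inward, flipping quantifiers it crosses:
  (∃y P(y)) ∧ (∀s ∃u (D(u) ∨ P(s))) ∧ (∀v ¬P(v))
Extract every quantifier outward, since the variables are now distinct and don't occur free across branches:
  ∃y ∀s ∃u ∀v (P(y) ∧ (D(u) ∨ P(s)) ∧ ¬P(v))
The quantifier ∃u sits under an even number of negations, so it remains existential.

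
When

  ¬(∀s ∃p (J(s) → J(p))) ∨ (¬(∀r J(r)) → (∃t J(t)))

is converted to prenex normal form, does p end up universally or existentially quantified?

universal

Eliminate → and ↔ using ¬ and ∨.
  ¬(∀s ∃p (¬J(s) ∨ J(p))) ∨ ¬¬(∀r J(r)) ∨ (∃t J(t))
Push ¬ through the quantifiers and connectives to reach negation normal form:
  (∃s ∀p (J(s) ∧ ¬J(p))) ∨ (∀r J(r)) ∨ (∃t J(t))
Extract every quantifier outward, since the variables are now distinct and don't occur free across branches:
  ∃s ∀p ∀r ∃t (J(s) ∧ ¬J(p) ∨ J(r) ∨ J(t))
The quantifier ∃p sits under an odd number of negations (counting the antecedent side of each →), so it flips to ∀p.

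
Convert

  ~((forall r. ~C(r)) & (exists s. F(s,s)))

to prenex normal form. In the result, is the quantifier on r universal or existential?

Move each ¬ inward, flipping quantifiers it crosses:
  (exists r. C(r)) | (forall s. ~F(s,s))
All bound variables are already distinct, so no renaming is needed.
Finally move all quantifiers to the prefix:
  exists r. forall s. (C(r) | ~F(s,s))
The quantifier forall r sits under an odd number of negations, so it flips to exists r.

existential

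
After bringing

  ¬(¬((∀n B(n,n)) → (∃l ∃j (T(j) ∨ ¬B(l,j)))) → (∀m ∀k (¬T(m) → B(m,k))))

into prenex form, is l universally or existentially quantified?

universal

First replace A → B with ¬A ∨ B.
  ¬(¬¬(¬(∀n B(n,n)) ∨ (∃l ∃j (T(j) ∨ ¬B(l,j)))) ∨ (∀m ∀k (¬¬T(m) ∨ B(m,k))))
Move each ¬ inward, flipping quantifiers it crosses:
  (∀n B(n,n)) ∧ (∀l ∀j (¬T(j) ∧ B(l,j))) ∧ (∃m ∃k (¬T(m) ∧ ¬B(m,k)))
Finally move all quantifiers to the prefix:
  ∀n ∀l ∀j ∃m ∃k (B(n,n) ∧ ¬T(j) ∧ B(l,j) ∧ ¬T(m) ∧ ¬B(m,k))
The quantifier ∃l sits under an odd number of negations (counting the antecedent side of each →), so it flips to ∀l.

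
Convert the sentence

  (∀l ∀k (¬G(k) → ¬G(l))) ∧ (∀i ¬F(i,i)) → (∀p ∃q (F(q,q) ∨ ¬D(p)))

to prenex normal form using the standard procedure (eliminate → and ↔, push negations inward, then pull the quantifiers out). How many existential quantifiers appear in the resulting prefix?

4

Eliminate → and ↔ using ¬ and ∨.
  ¬((∀l ∀k (¬¬G(k) ∨ ¬G(l))) ∧ (∀i ¬F(i,i))) ∨ (∀p ∃q (F(q,q) ∨ ¬D(p)))
Push ¬ through the quantifiers and connectives to reach negation normal form:
  (∃l ∃k (¬G(k) ∧ G(l))) ∨ (∃i F(i,i)) ∨ (∀p ∃q (F(q,q) ∨ ¬D(p)))
Finally move all quantifiers to the prefix:
  ∃l ∃k ∃i ∀p ∃q (¬G(k) ∧ G(l) ∨ F(i,i) ∨ F(q,q) ∨ ¬D(p))
The prefix is ∃l ∃k ∃i ∀p ∃q: 1 universal, 4 existential.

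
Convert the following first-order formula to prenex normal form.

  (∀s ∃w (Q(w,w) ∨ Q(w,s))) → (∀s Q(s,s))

∃s ∀w ∀v (¬Q(w,w) ∧ ¬Q(w,s) ∨ Q(v,v))

First replace A → B with ¬A ∨ B.
  ¬(∀s ∃w (Q(w,w) ∨ Q(w,s))) ∨ (∀s Q(s,s))
Drive negations inward (¬∀x A ≡ ∃x ¬A, ¬∃x A ≡ ∀x ¬A, De Morgan for ∧/∨):
  (∃s ∀w (¬Q(w,w) ∧ ¬Q(w,s))) ∨ (∀s Q(s,s))
Give each quantifier a distinct variable: s↦v.
  (∃s ∀w (¬Q(w,w) ∧ ¬Q(w,s))) ∨ (∀v Q(v,v))
Finally move all quantifiers to the prefix:
  ∃s ∀w ∀v (¬Q(w,w) ∧ ¬Q(w,s) ∨ Q(v,v))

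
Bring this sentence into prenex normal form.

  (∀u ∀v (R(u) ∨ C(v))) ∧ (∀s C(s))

∀u ∀v ∀s ((R(u) ∨ C(v)) ∧ C(s))

Pull the quantifiers to the front (each side's bound variable is not free in the other side):
  ∀u ∀v ∀s ((R(u) ∨ C(v)) ∧ C(s))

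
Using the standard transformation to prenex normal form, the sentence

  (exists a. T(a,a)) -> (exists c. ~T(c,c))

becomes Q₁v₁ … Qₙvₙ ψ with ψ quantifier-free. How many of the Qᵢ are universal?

First replace A → B with ¬A ∨ B.
  ~(exists a. T(a,a)) | (exists c. ~T(c,c))
Push ¬ through the quantifiers and connectives to reach negation normal form:
  (forall a. ~T(a,a)) | (exists c. ~T(c,c))
Extract every quantifier outward, since the variables are now distinct and don't occur free across branches:
  forall a. exists c. (~T(a,a) | ~T(c,c))
The prefix is forall a exists c: 1 universal, 1 existential.

1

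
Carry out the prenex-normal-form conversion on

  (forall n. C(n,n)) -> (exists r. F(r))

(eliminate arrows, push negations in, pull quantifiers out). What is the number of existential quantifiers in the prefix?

2

Rewrite implications/biconditionals: A → B as ¬A ∨ B.
  ~(forall n. C(n,n)) | (exists r. F(r))
Move each ¬ inward, flipping quantifiers it crosses:
  (exists n. ~C(n,n)) | (exists r. F(r))
Pull the quantifiers to the front (each side's bound variable is not free in the other side):
  exists n. exists r. (~C(n,n) | F(r))
The prefix is exists n exists r: 0 universal, 2 existential.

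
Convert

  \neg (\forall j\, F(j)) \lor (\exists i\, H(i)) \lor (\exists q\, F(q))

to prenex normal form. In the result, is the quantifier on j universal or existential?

existential

Move each ¬ inward, flipping quantifiers it crosses:
  (\exists j\, \neg F(j)) \lor (\exists i\, H(i)) \lor (\exists q\, F(q))
Pull the quantifiers to the front (each side's bound variable is not free in the other side):
  \exists j\, \exists i\, \exists q\, (\neg F(j) \lor H(i) \lor F(q))
The quantifier \forall j sits under an odd number of negations, so it flips to \exists j.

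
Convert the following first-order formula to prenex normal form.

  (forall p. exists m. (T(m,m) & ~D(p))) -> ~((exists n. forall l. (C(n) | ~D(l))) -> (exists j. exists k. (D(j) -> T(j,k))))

Rewrite implications/biconditionals: A → B as ¬A ∨ B.
  ~(forall p. exists m. (T(m,m) & ~D(p))) | ~(~(exists n. forall l. (C(n) | ~D(l))) | (exists j. exists k. (~D(j) | T(j,k))))
Push ¬ through the quantifiers and connectives to reach negation normal form:
  (exists p. forall m. (~T(m,m) | D(p))) | (exists n. forall l. (C(n) | ~D(l))) & (forall j. forall k. (D(j) & ~T(j,k)))
All bound variables are already distinct, so no renaming is needed.
Pull the quantifiers to the front (each side's bound variable is not free in the other side):
  exists p. forall m. exists n. forall l. forall j. forall k. (~T(m,m) | D(p) | (C(n) | ~D(l)) & D(j) & ~T(j,k))

exists p. forall m. exists n. forall l. forall j. forall k. (~T(m,m) | D(p) | (C(n) | ~D(l)) & D(j) & ~T(j,k))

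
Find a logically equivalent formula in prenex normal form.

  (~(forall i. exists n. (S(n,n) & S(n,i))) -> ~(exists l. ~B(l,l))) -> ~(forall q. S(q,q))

First replace A → B with ¬A ∨ B.
  ~(~~(forall i. exists n. (S(n,n) & S(n,i))) | ~(exists l. ~B(l,l))) | ~(forall q. S(q,q))
Push ¬ through the quantifiers and connectives to reach negation normal form:
  (exists i. forall n. (~S(n,n) | ~S(n,i))) & (exists l. ~B(l,l)) | (exists q. ~S(q,q))
Finally move all quantifiers to the prefix:
  exists i. forall n. exists l. exists q. ((~S(n,n) | ~S(n,i)) & ~B(l,l) | ~S(q,q))

exists i. forall n. exists l. exists q. ((~S(n,n) | ~S(n,i)) & ~B(l,l) | ~S(q,q))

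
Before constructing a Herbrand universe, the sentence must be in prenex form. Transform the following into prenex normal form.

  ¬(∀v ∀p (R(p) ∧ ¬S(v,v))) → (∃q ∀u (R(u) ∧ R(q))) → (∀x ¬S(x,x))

∀v ∀p ∀q ∃u ∀x (R(p) ∧ ¬S(v,v) ∨ ¬R(u) ∨ ¬R(q) ∨ ¬S(x,x))

Rewrite implications/biconditionals: A → B as ¬A ∨ B.
  ¬¬(∀v ∀p (R(p) ∧ ¬S(v,v))) ∨ ¬(∃q ∀u (R(u) ∧ R(q))) ∨ (∀x ¬S(x,x))
Move each ¬ inward, flipping quantifiers it crosses:
  (∀v ∀p (R(p) ∧ ¬S(v,v))) ∨ (∀q ∃u (¬R(u) ∨ ¬R(q))) ∨ (∀x ¬S(x,x))
All bound variables are already distinct, so no renaming is needed.
Pull the quantifiers to the front (each side's bound variable is not free in the other side):
  ∀v ∀p ∀q ∃u ∀x (R(p) ∧ ¬S(v,v) ∨ ¬R(u) ∨ ¬R(q) ∨ ¬S(x,x))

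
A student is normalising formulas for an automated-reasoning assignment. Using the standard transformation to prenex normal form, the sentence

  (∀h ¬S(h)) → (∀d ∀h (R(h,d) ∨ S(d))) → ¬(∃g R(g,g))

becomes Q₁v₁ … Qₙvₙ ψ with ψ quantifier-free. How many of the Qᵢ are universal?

1

Rewrite implications/biconditionals: A → B as ¬A ∨ B.
  ¬(∀h ¬S(h)) ∨ ¬(∀d ∀h (R(h,d) ∨ S(d))) ∨ ¬(∃g R(g,g))
Push ¬ through the quantifiers and connectives to reach negation normal form:
  (∃h S(h)) ∨ (∃d ∃h (¬R(h,d) ∧ ¬S(d))) ∨ (∀g ¬R(g,g))
Give each quantifier a distinct variable: h↦z1.
  (∃h S(h)) ∨ (∃d ∃z1 (¬R(z1,d) ∧ ¬S(d))) ∨ (∀g ¬R(g,g))
Extract every quantifier outward, since the variables are now distinct and don't occur free across branches:
  ∃h ∃d ∃z1 ∀g (S(h) ∨ ¬R(z1,d) ∧ ¬S(d) ∨ ¬R(g,g))
The prefix is ∃h ∃d ∃z1 ∀g: 1 universal, 3 existential.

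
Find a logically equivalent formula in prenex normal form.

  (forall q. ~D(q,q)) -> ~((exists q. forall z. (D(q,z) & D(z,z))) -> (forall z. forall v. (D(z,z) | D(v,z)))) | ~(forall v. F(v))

Rewrite implications/biconditionals: A → B as ¬A ∨ B.
  ~(forall q. ~D(q,q)) | ~(~(exists q. forall z. (D(q,z) & D(z,z))) | (forall z. forall v. (D(z,z) | D(v,z)))) | ~(forall v. F(v))
Push ¬ through the quantifiers and connectives to reach negation normal form:
  (exists q. D(q,q)) | (exists q. forall z. (D(q,z) & D(z,z))) & (exists z. exists v. (~D(z,z) & ~D(v,z))) | (exists v. ~F(v))
Standardize variables apart so no two quantifiers bind the same name: q↦t, z↦u1, v↦b.
  (exists q. D(q,q)) | (exists t. forall z. (D(t,z) & D(z,z))) & (exists u1. exists v. (~D(u1,u1) & ~D(v,u1))) | (exists b. ~F(b))
Pull the quantifiers to the front (each side's bound variable is not free in the other side):
  exists q. exists t. forall z. exists u1. exists v. exists b. (D(q,q) | D(t,z) & D(z,z) & ~D(u1,u1) & ~D(v,u1) | ~F(b))

exists q. exists t. forall z. exists u1. exists v. exists b. (D(q,q) | D(t,z) & D(z,z) & ~D(u1,u1) & ~D(v,u1) | ~F(b))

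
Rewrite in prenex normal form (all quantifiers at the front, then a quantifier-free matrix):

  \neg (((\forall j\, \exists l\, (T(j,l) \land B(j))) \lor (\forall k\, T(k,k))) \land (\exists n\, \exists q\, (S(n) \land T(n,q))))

Move each ¬ inward, flipping quantifiers it crosses:
  (\exists j\, \forall l\, (\neg T(j,l) \lor \neg B(j))) \land (\exists k\, \neg T(k,k)) \lor (\forall n\, \forall q\, (\neg S(n) \lor \neg T(n,q)))
All bound variables are already distinct, so no renaming is needed.
Pull the quantifiers to the front (each side's bound variable is not free in the other side):
  \exists j\, \forall l\, \exists k\, \forall n\, \forall q\, ((\neg T(j,l) \lor \neg B(j)) \land \neg T(k,k) \lor \neg S(n) \lor \neg T(n,q))

\exists j\, \forall l\, \exists k\, \forall n\, \forall q\, ((\neg T(j,l) \lor \neg B(j)) \land \neg T(k,k) \lor \neg S(n) \lor \neg T(n,q))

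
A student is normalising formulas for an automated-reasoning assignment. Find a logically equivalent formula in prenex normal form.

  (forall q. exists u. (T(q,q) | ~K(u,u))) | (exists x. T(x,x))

All bound variables are already distinct, so no renaming is needed.
Pull the quantifiers to the front (each side's bound variable is not free in the other side):
  forall q. exists u. exists x. (T(q,q) | ~K(u,u) | T(x,x))

forall q. exists u. exists x. (T(q,q) | ~K(u,u) | T(x,x))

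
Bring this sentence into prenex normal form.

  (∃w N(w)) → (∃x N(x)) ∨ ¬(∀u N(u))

∀w ∃x ∃u (¬N(w) ∨ N(x) ∨ ¬N(u))

First replace A → B with ¬A ∨ B.
  ¬(∃w N(w)) ∨ (∃x N(x)) ∨ ¬(∀u N(u))
Move each ¬ inward, flipping quantifiers it crosses:
  (∀w ¬N(w)) ∨ (∃x N(x)) ∨ (∃u ¬N(u))
All bound variables are already distinct, so no renaming is needed.
Pull the quantifiers to the front (each side's bound variable is not free in the other side):
  ∀w ∃x ∃u (¬N(w) ∨ N(x) ∨ ¬N(u))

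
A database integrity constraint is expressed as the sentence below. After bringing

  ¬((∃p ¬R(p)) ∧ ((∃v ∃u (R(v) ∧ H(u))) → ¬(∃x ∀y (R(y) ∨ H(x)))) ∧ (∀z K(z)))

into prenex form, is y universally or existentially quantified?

universal

Rewrite implications/biconditionals: A → B as ¬A ∨ B.
  ¬((∃p ¬R(p)) ∧ (¬(∃v ∃u (R(v) ∧ H(u))) ∨ ¬(∃x ∀y (R(y) ∨ H(x)))) ∧ (∀z K(z)))
Drive negations inward (¬∀x A ≡ ∃x ¬A, ¬∃x A ≡ ∀x ¬A, De Morgan for ∧/∨):
  (∀p R(p)) ∨ (∃v ∃u (R(v) ∧ H(u))) ∧ (∃x ∀y (R(y) ∨ H(x))) ∨ (∃z ¬K(z))
All bound variables are already distinct, so no renaming is needed.
Pull the quantifiers to the front (each side's bound variable is not free in the other side):
  ∀p ∃v ∃u ∃x ∀y ∃z (R(p) ∨ R(v) ∧ H(u) ∧ (R(y) ∨ H(x)) ∨ ¬K(z))
The quantifier ∀y sits under an even number of negations (counting the antecedent side of each →), so it remains universal.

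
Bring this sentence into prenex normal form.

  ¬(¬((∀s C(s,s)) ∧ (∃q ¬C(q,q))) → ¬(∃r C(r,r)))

∃s ∀q ∃r ((¬C(s,s) ∨ C(q,q)) ∧ C(r,r))

First replace A → B with ¬A ∨ B.
  ¬(¬¬((∀s C(s,s)) ∧ (∃q ¬C(q,q))) ∨ ¬(∃r C(r,r)))
Drive negations inward (¬∀x A ≡ ∃x ¬A, ¬∃x A ≡ ∀x ¬A, De Morgan for ∧/∨):
  ((∃s ¬C(s,s)) ∨ (∀q C(q,q))) ∧ (∃r C(r,r))
All bound variables are already distinct, so no renaming is needed.
Extract every quantifier outward, since the variables are now distinct and don't occur free across branches:
  ∃s ∀q ∃r ((¬C(s,s) ∨ C(q,q)) ∧ C(r,r))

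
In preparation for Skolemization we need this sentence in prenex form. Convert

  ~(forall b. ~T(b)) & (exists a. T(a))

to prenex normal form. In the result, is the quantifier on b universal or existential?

Drive negations inward (¬∀x A ≡ ∃x ¬A, ¬∃x A ≡ ∀x ¬A, De Morgan for ∧/∨):
  (exists b. T(b)) & (exists a. T(a))
Finally move all quantifiers to the prefix:
  exists b. exists a. (T(b) & T(a))
The quantifier forall b sits under an odd number of negations, so it flips to exists b.

existential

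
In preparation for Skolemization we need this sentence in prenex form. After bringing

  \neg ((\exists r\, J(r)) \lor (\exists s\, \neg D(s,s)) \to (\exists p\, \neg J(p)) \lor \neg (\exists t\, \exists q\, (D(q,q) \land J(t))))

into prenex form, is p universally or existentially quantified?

universal

First replace A → B with ¬A ∨ B.
  \neg (\neg ((\exists r\, J(r)) \lor (\exists s\, \neg D(s,s))) \lor (\exists p\, \neg J(p)) \lor \neg (\exists t\, \exists q\, (D(q,q) \land J(t))))
Drive negations inward (¬∀x A ≡ ∃x ¬A, ¬∃x A ≡ ∀x ¬A, De Morgan for ∧/∨):
  ((\exists r\, J(r)) \lor (\exists s\, \neg D(s,s))) \land (\forall p\, J(p)) \land (\exists t\, \exists q\, (D(q,q) \land J(t)))
All bound variables are already distinct, so no renaming is needed.
Finally move all quantifiers to the prefix:
  \exists r\, \exists s\, \forall p\, \exists t\, \exists q\, ((J(r) \lor \neg D(s,s)) \land J(p) \land D(q,q) \land J(t))
The quantifier \exists p sits under an odd number of negations (counting the antecedent side of each →), so it flips to \forall p.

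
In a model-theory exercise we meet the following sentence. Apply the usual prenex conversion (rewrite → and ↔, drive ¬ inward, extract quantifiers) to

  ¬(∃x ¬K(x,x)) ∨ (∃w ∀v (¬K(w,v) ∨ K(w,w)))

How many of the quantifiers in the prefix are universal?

Push ¬ through the quantifiers and connectives to reach negation normal form:
  (∀x K(x,x)) ∨ (∃w ∀v (¬K(w,v) ∨ K(w,w)))
All bound variables are already distinct, so no renaming is needed.
Pull the quantifiers to the front (each side's bound variable is not free in the other side):
  ∀x ∃w ∀v (K(x,x) ∨ ¬K(w,v) ∨ K(w,w))
The prefix is ∀x ∃w ∀v: 2 universal, 1 existential.

2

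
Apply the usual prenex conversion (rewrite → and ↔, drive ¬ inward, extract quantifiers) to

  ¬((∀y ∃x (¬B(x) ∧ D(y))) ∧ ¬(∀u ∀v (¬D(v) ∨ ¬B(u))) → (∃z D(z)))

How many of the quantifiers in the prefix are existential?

3

Rewrite implications/biconditionals: A → B as ¬A ∨ B.
  ¬(¬((∀y ∃x (¬B(x) ∧ D(y))) ∧ ¬(∀u ∀v (¬D(v) ∨ ¬B(u)))) ∨ (∃z D(z)))
Push ¬ through the quantifiers and connectives to reach negation normal form:
  (∀y ∃x (¬B(x) ∧ D(y))) ∧ (∃u ∃v (D(v) ∧ B(u))) ∧ (∀z ¬D(z))
Extract every quantifier outward, since the variables are now distinct and don't occur free across branches:
  ∀y ∃x ∃u ∃v ∀z (¬B(x) ∧ D(y) ∧ D(v) ∧ B(u) ∧ ¬D(z))
The prefix is ∀y ∃x ∃u ∃v ∀z: 2 universal, 3 existential.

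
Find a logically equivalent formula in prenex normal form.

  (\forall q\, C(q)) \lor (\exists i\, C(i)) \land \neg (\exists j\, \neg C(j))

Move each ¬ inward, flipping quantifiers it crosses:
  (\forall q\, C(q)) \lor (\exists i\, C(i)) \land (\forall j\, C(j))
Pull the quantifiers to the front (each side's bound variable is not free in the other side):
  \forall q\, \exists i\, \forall j\, (C(q) \lor C(i) \land C(j))

\forall q\, \exists i\, \forall j\, (C(q) \lor C(i) \land C(j))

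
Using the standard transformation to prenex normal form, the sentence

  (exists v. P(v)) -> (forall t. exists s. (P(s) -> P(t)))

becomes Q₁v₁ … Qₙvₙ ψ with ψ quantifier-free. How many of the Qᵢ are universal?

Rewrite implications/biconditionals: A → B as ¬A ∨ B.
  ~(exists v. P(v)) | (forall t. exists s. (~P(s) | P(t)))
Drive negations inward (¬∀x A ≡ ∃x ¬A, ¬∃x A ≡ ∀x ¬A, De Morgan for ∧/∨):
  (forall v. ~P(v)) | (forall t. exists s. (~P(s) | P(t)))
Extract every quantifier outward, since the variables are now distinct and don't occur free across branches:
  forall v. forall t. exists s. (~P(v) | ~P(s) | P(t))
The prefix is forall v forall t exists s: 2 universal, 1 existential.

2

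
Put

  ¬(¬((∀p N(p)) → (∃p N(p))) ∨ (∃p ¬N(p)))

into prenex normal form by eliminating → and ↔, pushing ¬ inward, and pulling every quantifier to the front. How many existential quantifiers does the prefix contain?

First replace A → B with ¬A ∨ B.
  ¬(¬(¬(∀p N(p)) ∨ (∃p N(p))) ∨ (∃p ¬N(p)))
Move each ¬ inward, flipping quantifiers it crosses:
  ((∃p ¬N(p)) ∨ (∃p N(p))) ∧ (∀p N(p))
Standardize variables apart so no two quantifiers bind the same name: p↦b, p↦w1.
  ((∃p ¬N(p)) ∨ (∃b N(b))) ∧ (∀w1 N(w1))
Extract every quantifier outward, since the variables are now distinct and don't occur free across branches:
  ∃p ∃b ∀w1 ((¬N(p) ∨ N(b)) ∧ N(w1))
The prefix is ∃p ∃b ∀w1: 1 universal, 2 existential.

2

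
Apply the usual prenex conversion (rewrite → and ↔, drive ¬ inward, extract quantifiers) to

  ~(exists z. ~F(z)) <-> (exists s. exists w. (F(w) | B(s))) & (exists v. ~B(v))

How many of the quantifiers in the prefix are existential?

Eliminate → and ↔ using ¬ and ∨; A ↔ B as (¬A ∨ B) ∧ (¬B ∨ A).
  (~~(exists z. ~F(z)) | (exists s. exists w. (F(w) | B(s))) & (exists v. ~B(v))) & (~((exists s. exists w. (F(w) | B(s))) & (exists v. ~B(v))) | ~(exists z. ~F(z)))
Push ¬ through the quantifiers and connectives to reach negation normal form:
  ((exists z. ~F(z)) | (exists s. exists w. (F(w) | B(s))) & (exists v. ~B(v))) & ((forall s. forall w. (~F(w) & ~B(s))) | (forall v. B(v)) | (forall z. F(z)))
Standardize variables apart so no two quantifiers bind the same name: s↦a, w↦x1, v↦b, z↦r.
  ((exists z. ~F(z)) | (exists s. exists w. (F(w) | B(s))) & (exists v. ~B(v))) & ((forall a. forall x1. (~F(x1) & ~B(a))) | (forall b. B(b)) | (forall r. F(r)))
Finally move all quantifiers to the prefix:
  exists z. exists s. exists w. exists v. forall a. forall x1. forall b. forall r. ((~F(z) | (F(w) | B(s)) & ~B(v)) & (~F(x1) & ~B(a) | B(b) | F(r)))
The prefix is exists z exists s exists w exists v forall a forall x1 forall b forall r: 4 universal, 4 existential.

4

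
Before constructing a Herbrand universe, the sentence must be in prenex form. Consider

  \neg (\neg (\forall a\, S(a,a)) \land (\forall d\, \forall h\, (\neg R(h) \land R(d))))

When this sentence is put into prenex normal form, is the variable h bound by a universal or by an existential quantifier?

existential

Push ¬ through the quantifiers and connectives to reach negation normal form:
  (\forall a\, S(a,a)) \lor (\exists d\, \exists h\, (R(h) \lor \neg R(d)))
All bound variables are already distinct, so no renaming is needed.
Finally move all quantifiers to the prefix:
  \forall a\, \exists d\, \exists h\, (S(a,a) \lor R(h) \lor \neg R(d))
The quantifier \forall h sits under an odd number of negations, so it flips to \exists h.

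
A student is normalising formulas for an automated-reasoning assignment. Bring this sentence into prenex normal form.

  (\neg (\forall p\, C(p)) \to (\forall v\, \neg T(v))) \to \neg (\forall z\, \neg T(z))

\exists p\, \exists v\, \exists z\, (\neg C(p) \land T(v) \lor T(z))

First replace A → B with ¬A ∨ B.
  \neg (\neg \neg (\forall p\, C(p)) \lor (\forall v\, \neg T(v))) \lor \neg (\forall z\, \neg T(z))
Drive negations inward (¬∀x A ≡ ∃x ¬A, ¬∃x A ≡ ∀x ¬A, De Morgan for ∧/∨):
  (\exists p\, \neg C(p)) \land (\exists v\, T(v)) \lor (\exists z\, T(z))
Finally move all quantifiers to the prefix:
  \exists p\, \exists v\, \exists z\, (\neg C(p) \land T(v) \lor T(z))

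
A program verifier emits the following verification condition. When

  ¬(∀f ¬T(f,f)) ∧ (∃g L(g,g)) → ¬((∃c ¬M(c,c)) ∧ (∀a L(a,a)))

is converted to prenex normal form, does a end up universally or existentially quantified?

existential

First replace A → B with ¬A ∨ B.
  ¬(¬(∀f ¬T(f,f)) ∧ (∃g L(g,g))) ∨ ¬((∃c ¬M(c,c)) ∧ (∀a L(a,a)))
Move each ¬ inward, flipping quantifiers it crosses:
  (∀f ¬T(f,f)) ∨ (∀g ¬L(g,g)) ∨ (∀c M(c,c)) ∨ (∃a ¬L(a,a))
Finally move all quantifiers to the prefix:
  ∀f ∀g ∀c ∃a (¬T(f,f) ∨ ¬L(g,g) ∨ M(c,c) ∨ ¬L(a,a))
The quantifier ∀a sits under an odd number of negations (counting the antecedent side of each →), so it flips to ∃a.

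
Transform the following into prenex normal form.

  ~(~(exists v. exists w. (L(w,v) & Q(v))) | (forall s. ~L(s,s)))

Drive negations inward (¬∀x A ≡ ∃x ¬A, ¬∃x A ≡ ∀x ¬A, De Morgan for ∧/∨):
  (exists v. exists w. (L(w,v) & Q(v))) & (exists s. L(s,s))
Finally move all quantifiers to the prefix:
  exists v. exists w. exists s. (L(w,v) & Q(v) & L(s,s))

exists v. exists w. exists s. (L(w,v) & Q(v) & L(s,s))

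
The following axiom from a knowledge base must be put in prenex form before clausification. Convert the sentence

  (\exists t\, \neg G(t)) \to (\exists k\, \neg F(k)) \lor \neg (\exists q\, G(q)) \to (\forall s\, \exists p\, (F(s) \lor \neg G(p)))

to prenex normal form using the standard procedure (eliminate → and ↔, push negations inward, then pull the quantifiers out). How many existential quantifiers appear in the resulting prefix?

First replace A → B with ¬A ∨ B.
  \neg (\exists t\, \neg G(t)) \lor \neg ((\exists k\, \neg F(k)) \lor \neg (\exists q\, G(q))) \lor (\forall s\, \exists p\, (F(s) \lor \neg G(p)))
Drive negations inward (¬∀x A ≡ ∃x ¬A, ¬∃x A ≡ ∀x ¬A, De Morgan for ∧/∨):
  (\forall t\, G(t)) \lor (\forall k\, F(k)) \land (\exists q\, G(q)) \lor (\forall s\, \exists p\, (F(s) \lor \neg G(p)))
All bound variables are already distinct, so no renaming is needed.
Pull the quantifiers to the front (each side's bound variable is not free in the other side):
  \forall t\, \forall k\, \exists q\, \forall s\, \exists p\, (G(t) \lor F(k) \land G(q) \lor F(s) \lor \neg G(p))
The prefix is \forall t \forall k \exists q \forall s \exists p: 3 universal, 2 existential.

2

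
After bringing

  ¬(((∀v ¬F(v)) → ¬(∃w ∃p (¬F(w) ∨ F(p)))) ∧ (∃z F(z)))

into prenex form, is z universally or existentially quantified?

Eliminate → and ↔ using ¬ and ∨.
  ¬((¬(∀v ¬F(v)) ∨ ¬(∃w ∃p (¬F(w) ∨ F(p)))) ∧ (∃z F(z)))
Move each ¬ inward, flipping quantifiers it crosses:
  (∀v ¬F(v)) ∧ (∃w ∃p (¬F(w) ∨ F(p))) ∨ (∀z ¬F(z))
All bound variables are already distinct, so no renaming is needed.
Finally move all quantifiers to the prefix:
  ∀v ∃w ∃p ∀z (¬F(v) ∧ (¬F(w) ∨ F(p)) ∨ ¬F(z))
The quantifier ∃z sits under an odd number of negations (counting the antecedent side of each →), so it flips to ∀z.

universal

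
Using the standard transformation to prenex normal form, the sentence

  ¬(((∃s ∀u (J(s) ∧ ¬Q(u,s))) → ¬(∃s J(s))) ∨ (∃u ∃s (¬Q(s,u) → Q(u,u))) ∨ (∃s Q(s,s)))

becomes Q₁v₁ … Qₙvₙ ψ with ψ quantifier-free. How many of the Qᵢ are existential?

2

Eliminate → and ↔ using ¬ and ∨.
  ¬(¬(∃s ∀u (J(s) ∧ ¬Q(u,s))) ∨ ¬(∃s J(s)) ∨ (∃u ∃s (¬¬Q(s,u) ∨ Q(u,u))) ∨ (∃s Q(s,s)))
Drive negations inward (¬∀x A ≡ ∃x ¬A, ¬∃x A ≡ ∀x ¬A, De Morgan for ∧/∨):
  (∃s ∀u (J(s) ∧ ¬Q(u,s))) ∧ (∃s J(s)) ∧ (∀u ∀s (¬Q(s,u) ∧ ¬Q(u,u))) ∧ (∀s ¬Q(s,s))
Rename bound variables to avoid capture: s↦t, u↦x1, s↦r, s↦v.
  (∃s ∀u (J(s) ∧ ¬Q(u,s))) ∧ (∃t J(t)) ∧ (∀x1 ∀r (¬Q(r,x1) ∧ ¬Q(x1,x1))) ∧ (∀v ¬Q(v,v))
Pull the quantifiers to the front (each side's bound variable is not free in the other side):
  ∃s ∀u ∃t ∀x1 ∀r ∀v (J(s) ∧ ¬Q(u,s) ∧ J(t) ∧ ¬Q(r,x1) ∧ ¬Q(x1,x1) ∧ ¬Q(v,v))
The prefix is ∃s ∀u ∃t ∀x1 ∀r ∀v: 4 universal, 2 existential.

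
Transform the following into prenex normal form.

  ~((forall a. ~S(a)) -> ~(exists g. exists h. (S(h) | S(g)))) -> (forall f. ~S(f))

exists a. forall g. forall h. forall f. (S(a) | ~S(h) & ~S(g) | ~S(f))

Eliminate → and ↔ using ¬ and ∨.
  ~~(~(forall a. ~S(a)) | ~(exists g. exists h. (S(h) | S(g)))) | (forall f. ~S(f))
Move each ¬ inward, flipping quantifiers it crosses:
  (exists a. S(a)) | (forall g. forall h. (~S(h) & ~S(g))) | (forall f. ~S(f))
All bound variables are already distinct, so no renaming is needed.
Extract every quantifier outward, since the variables are now distinct and don't occur free across branches:
  exists a. forall g. forall h. forall f. (S(a) | ~S(h) & ~S(g) | ~S(f))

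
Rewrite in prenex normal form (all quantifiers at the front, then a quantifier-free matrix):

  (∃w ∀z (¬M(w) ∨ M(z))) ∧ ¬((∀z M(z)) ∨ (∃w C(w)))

∃w ∀z ∃s ∀r ((¬M(w) ∨ M(z)) ∧ ¬M(s) ∧ ¬C(r))

Drive negations inward (¬∀x A ≡ ∃x ¬A, ¬∃x A ≡ ∀x ¬A, De Morgan for ∧/∨):
  (∃w ∀z (¬M(w) ∨ M(z))) ∧ (∃z ¬M(z)) ∧ (∀w ¬C(w))
Standardize variables apart so no two quantifiers bind the same name: z↦s, w↦r.
  (∃w ∀z (¬M(w) ∨ M(z))) ∧ (∃s ¬M(s)) ∧ (∀r ¬C(r))
Finally move all quantifiers to the prefix:
  ∃w ∀z ∃s ∀r ((¬M(w) ∨ M(z)) ∧ ¬M(s) ∧ ¬C(r))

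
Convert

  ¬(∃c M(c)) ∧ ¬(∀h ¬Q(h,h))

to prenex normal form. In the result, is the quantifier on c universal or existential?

Drive negations inward (¬∀x A ≡ ∃x ¬A, ¬∃x A ≡ ∀x ¬A, De Morgan for ∧/∨):
  (∀c ¬M(c)) ∧ (∃h Q(h,h))
Finally move all quantifiers to the prefix:
  ∀c ∃h (¬M(c) ∧ Q(h,h))
The quantifier ∃c sits under an odd number of negations, so it flips to ∀c.

universal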